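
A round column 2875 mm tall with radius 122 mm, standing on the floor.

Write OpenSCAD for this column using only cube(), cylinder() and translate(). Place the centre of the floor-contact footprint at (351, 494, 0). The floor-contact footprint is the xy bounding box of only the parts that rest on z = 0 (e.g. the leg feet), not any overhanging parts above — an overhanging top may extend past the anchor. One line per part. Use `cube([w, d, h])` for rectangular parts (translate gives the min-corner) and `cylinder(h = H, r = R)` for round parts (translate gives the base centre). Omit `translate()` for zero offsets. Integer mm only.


translate([351, 494, 0]) cylinder(h = 2875, r = 122);


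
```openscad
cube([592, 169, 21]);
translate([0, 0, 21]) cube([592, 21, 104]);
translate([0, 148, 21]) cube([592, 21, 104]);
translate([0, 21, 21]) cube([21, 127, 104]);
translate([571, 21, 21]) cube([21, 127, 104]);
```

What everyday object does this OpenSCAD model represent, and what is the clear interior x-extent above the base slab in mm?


An open box. The internal width is 550 mm.

A 592×169 base slab with four walls standing on it — an open box. The base is 592 mm wide and the walls are 21 mm thick, so the internal width is 592 − 2 × 21 = 550 mm.


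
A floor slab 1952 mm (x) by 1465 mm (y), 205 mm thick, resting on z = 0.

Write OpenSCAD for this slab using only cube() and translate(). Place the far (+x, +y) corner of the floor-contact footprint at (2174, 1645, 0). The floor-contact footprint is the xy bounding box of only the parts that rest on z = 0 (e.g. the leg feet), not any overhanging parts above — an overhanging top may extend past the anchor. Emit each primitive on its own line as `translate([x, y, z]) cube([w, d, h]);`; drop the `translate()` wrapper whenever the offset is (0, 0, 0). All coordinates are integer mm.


translate([222, 180, 0]) cube([1952, 1465, 205]);


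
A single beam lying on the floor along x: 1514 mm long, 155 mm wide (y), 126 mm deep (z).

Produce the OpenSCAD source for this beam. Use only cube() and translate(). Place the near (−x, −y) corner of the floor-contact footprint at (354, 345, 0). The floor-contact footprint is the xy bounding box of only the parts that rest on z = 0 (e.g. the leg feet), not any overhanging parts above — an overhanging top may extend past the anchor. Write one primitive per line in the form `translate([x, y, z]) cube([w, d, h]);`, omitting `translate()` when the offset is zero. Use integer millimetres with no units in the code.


translate([354, 345, 0]) cube([1514, 155, 126]);


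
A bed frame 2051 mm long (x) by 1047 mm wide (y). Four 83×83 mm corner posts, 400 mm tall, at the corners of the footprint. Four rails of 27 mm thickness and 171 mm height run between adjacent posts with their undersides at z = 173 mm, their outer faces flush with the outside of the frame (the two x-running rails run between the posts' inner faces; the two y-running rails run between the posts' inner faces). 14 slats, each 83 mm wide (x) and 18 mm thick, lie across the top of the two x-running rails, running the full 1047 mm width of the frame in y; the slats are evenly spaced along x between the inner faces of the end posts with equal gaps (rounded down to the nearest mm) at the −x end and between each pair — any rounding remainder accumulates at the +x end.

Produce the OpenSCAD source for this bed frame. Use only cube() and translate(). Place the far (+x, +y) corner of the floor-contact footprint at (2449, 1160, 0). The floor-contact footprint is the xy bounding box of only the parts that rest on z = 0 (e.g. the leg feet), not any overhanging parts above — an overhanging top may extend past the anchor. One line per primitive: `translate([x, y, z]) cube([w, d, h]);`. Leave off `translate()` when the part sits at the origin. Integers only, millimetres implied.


translate([398, 113, 0]) cube([83, 83, 400]);
translate([398, 1077, 0]) cube([83, 83, 400]);
translate([2366, 113, 0]) cube([83, 83, 400]);
translate([2366, 1077, 0]) cube([83, 83, 400]);
translate([481, 113, 173]) cube([1885, 27, 171]);
translate([481, 1133, 173]) cube([1885, 27, 171]);
translate([398, 196, 173]) cube([27, 881, 171]);
translate([2422, 196, 173]) cube([27, 881, 171]);
translate([529, 113, 344]) cube([83, 1047, 18]);
translate([660, 113, 344]) cube([83, 1047, 18]);
translate([791, 113, 344]) cube([83, 1047, 18]);
translate([922, 113, 344]) cube([83, 1047, 18]);
translate([1053, 113, 344]) cube([83, 1047, 18]);
translate([1184, 113, 344]) cube([83, 1047, 18]);
translate([1315, 113, 344]) cube([83, 1047, 18]);
translate([1446, 113, 344]) cube([83, 1047, 18]);
translate([1577, 113, 344]) cube([83, 1047, 18]);
translate([1708, 113, 344]) cube([83, 1047, 18]);
translate([1839, 113, 344]) cube([83, 1047, 18]);
translate([1970, 113, 344]) cube([83, 1047, 18]);
translate([2101, 113, 344]) cube([83, 1047, 18]);
translate([2232, 113, 344]) cube([83, 1047, 18]);


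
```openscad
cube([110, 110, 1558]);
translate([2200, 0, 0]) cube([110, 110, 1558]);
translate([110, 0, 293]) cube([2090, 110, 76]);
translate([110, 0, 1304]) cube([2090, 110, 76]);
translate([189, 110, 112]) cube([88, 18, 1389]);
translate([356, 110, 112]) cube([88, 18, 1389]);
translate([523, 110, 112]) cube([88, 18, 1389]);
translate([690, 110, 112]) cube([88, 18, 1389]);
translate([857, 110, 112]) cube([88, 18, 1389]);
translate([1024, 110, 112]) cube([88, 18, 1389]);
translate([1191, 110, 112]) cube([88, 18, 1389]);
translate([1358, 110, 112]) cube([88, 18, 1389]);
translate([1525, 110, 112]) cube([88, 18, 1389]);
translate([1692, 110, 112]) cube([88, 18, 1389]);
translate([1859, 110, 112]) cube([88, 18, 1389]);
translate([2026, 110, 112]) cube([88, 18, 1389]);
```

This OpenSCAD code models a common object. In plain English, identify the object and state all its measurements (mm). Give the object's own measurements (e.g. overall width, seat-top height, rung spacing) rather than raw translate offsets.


A fence section. Two 110×110 mm posts, 1558 mm tall, stand on the floor with a clear span of 2090 mm between their inner faces. Two horizontal rails of 110×76 mm section span the gap between the posts with their undersides at z = 293 mm and z = 1304 mm, flush with the posts' −y face. 12 pickets, each 88 mm wide, 18 mm thick and 1389 mm tall, are fixed to the +y face of the rails with their bottoms at z = 112 mm, spaced across the span with a 79 mm gap after the −x post and between neighbouring pickets, with 86 mm left before the +x post.


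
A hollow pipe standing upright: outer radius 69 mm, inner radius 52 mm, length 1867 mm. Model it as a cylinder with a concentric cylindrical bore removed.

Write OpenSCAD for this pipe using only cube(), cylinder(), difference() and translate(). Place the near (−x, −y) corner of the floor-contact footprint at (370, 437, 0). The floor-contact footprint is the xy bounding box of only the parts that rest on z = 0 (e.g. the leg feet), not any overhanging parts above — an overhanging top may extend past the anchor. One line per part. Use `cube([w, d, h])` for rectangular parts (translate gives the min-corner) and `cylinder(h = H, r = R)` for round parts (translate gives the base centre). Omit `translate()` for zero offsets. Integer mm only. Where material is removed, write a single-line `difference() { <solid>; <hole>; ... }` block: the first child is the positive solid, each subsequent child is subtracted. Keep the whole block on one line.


difference() { translate([439, 506, 0]) cylinder(h = 1867, r = 69); translate([439, 506, 0]) cylinder(h = 1867, r = 52); }


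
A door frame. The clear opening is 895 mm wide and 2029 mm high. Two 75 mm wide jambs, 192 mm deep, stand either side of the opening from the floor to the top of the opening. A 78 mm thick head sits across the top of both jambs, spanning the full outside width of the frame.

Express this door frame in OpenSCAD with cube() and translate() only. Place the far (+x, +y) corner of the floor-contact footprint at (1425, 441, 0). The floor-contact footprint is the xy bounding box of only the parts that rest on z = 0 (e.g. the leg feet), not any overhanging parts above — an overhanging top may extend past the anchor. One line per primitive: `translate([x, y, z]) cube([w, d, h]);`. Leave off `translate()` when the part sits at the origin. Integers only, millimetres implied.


translate([380, 249, 0]) cube([75, 192, 2029]);
translate([1350, 249, 0]) cube([75, 192, 2029]);
translate([380, 249, 2029]) cube([1045, 192, 78]);


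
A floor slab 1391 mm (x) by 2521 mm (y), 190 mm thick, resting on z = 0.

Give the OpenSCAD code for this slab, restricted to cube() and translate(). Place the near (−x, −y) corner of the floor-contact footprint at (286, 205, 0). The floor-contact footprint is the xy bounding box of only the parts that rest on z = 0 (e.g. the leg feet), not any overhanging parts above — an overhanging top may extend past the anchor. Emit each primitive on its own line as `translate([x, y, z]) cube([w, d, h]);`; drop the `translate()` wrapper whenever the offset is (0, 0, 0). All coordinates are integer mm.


translate([286, 205, 0]) cube([1391, 2521, 190]);


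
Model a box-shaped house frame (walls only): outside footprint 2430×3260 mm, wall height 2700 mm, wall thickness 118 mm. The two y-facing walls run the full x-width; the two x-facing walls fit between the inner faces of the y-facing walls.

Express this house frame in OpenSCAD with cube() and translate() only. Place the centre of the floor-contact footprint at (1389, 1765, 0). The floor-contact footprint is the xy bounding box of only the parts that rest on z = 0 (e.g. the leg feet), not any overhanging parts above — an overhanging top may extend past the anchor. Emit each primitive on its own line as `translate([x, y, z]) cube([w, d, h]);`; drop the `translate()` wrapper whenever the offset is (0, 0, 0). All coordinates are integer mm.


translate([174, 135, 0]) cube([2430, 118, 2700]);
translate([174, 3277, 0]) cube([2430, 118, 2700]);
translate([174, 253, 0]) cube([118, 3024, 2700]);
translate([2486, 253, 0]) cube([118, 3024, 2700]);


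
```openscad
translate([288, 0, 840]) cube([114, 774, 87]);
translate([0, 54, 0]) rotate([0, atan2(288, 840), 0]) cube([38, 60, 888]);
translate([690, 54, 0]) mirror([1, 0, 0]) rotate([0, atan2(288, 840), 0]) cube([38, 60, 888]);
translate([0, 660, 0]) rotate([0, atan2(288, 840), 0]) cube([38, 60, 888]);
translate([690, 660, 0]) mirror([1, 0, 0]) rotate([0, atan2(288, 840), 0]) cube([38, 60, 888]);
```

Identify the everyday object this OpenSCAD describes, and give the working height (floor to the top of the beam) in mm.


A sawhorse. The overall height is 927 mm.

A beam across two mirrored pairs of raked legs — a sawhorse. The beam's underside is at z = 840 (matching the legs' vertical rise in atan2(288, 840)) and the beam is 87 mm tall, so its top is at 840 + 87 = 927 mm. The raked legs top out at the beam's underside, so that is the highest point.


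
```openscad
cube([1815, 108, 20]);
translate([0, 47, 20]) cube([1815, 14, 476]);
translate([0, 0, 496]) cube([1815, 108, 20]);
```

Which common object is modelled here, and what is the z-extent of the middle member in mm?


An I-beam. The web height is 476 mm.

Two wide flanges with a thin centred web — an I-beam. Overall 516 mm minus two 20 mm flanges gives a web of 516 − 2·20 = 476 mm.


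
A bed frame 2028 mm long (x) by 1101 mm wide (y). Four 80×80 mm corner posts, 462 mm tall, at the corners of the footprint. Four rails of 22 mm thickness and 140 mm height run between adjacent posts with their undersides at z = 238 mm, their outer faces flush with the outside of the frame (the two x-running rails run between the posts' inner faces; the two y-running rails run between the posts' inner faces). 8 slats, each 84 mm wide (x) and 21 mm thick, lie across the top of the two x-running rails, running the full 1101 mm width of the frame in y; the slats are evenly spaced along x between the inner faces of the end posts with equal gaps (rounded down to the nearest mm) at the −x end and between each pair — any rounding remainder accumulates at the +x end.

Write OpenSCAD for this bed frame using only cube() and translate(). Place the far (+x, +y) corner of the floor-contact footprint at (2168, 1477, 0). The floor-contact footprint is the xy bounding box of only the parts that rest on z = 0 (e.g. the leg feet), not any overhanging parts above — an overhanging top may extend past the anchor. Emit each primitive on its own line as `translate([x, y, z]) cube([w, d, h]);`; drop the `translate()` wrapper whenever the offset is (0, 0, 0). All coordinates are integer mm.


translate([140, 376, 0]) cube([80, 80, 462]);
translate([140, 1397, 0]) cube([80, 80, 462]);
translate([2088, 376, 0]) cube([80, 80, 462]);
translate([2088, 1397, 0]) cube([80, 80, 462]);
translate([220, 376, 238]) cube([1868, 22, 140]);
translate([220, 1455, 238]) cube([1868, 22, 140]);
translate([140, 456, 238]) cube([22, 941, 140]);
translate([2146, 456, 238]) cube([22, 941, 140]);
translate([352, 376, 378]) cube([84, 1101, 21]);
translate([568, 376, 378]) cube([84, 1101, 21]);
translate([784, 376, 378]) cube([84, 1101, 21]);
translate([1000, 376, 378]) cube([84, 1101, 21]);
translate([1216, 376, 378]) cube([84, 1101, 21]);
translate([1432, 376, 378]) cube([84, 1101, 21]);
translate([1648, 376, 378]) cube([84, 1101, 21]);
translate([1864, 376, 378]) cube([84, 1101, 21]);


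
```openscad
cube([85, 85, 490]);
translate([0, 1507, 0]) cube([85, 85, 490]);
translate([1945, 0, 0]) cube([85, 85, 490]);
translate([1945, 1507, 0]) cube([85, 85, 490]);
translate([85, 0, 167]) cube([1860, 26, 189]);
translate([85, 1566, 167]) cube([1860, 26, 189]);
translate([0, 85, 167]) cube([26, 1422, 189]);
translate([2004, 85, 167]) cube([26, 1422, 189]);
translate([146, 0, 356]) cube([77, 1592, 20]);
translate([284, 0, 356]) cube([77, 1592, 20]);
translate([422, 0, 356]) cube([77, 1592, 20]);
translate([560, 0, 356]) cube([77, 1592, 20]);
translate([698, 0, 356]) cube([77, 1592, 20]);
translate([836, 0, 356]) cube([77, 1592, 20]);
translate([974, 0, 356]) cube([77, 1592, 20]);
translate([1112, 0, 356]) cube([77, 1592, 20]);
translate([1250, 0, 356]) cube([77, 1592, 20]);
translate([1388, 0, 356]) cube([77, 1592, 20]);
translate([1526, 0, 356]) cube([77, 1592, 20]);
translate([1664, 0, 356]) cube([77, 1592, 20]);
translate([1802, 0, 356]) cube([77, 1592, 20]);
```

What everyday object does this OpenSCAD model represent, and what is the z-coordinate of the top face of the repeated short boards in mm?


A bed frame. The slat-top height is 376 mm.

Four posts, four rails, and a row of slats — a bed frame. Slats sit on the rails at z = 167 + 189 = 356; with slat thickness 20, the top is 376 mm.


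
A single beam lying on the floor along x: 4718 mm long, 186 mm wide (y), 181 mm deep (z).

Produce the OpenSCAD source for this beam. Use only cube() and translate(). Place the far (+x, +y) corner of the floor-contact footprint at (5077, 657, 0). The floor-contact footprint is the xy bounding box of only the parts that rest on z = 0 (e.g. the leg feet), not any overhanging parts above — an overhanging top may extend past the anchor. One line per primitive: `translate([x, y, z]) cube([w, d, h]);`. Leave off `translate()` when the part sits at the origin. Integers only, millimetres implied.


translate([359, 471, 0]) cube([4718, 186, 181]);


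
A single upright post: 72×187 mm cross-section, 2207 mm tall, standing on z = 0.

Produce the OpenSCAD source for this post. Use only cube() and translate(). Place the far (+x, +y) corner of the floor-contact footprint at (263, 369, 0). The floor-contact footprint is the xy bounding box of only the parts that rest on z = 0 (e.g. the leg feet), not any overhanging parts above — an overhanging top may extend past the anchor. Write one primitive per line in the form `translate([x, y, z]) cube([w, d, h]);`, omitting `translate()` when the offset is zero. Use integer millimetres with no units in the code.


translate([191, 182, 0]) cube([72, 187, 2207]);


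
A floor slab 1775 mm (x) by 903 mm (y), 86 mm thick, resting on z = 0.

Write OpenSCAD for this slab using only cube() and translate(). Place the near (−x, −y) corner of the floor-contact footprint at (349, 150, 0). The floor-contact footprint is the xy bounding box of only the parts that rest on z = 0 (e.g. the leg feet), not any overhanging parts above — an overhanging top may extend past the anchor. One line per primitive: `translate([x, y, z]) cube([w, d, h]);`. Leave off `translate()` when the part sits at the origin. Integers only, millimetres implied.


translate([349, 150, 0]) cube([1775, 903, 86]);


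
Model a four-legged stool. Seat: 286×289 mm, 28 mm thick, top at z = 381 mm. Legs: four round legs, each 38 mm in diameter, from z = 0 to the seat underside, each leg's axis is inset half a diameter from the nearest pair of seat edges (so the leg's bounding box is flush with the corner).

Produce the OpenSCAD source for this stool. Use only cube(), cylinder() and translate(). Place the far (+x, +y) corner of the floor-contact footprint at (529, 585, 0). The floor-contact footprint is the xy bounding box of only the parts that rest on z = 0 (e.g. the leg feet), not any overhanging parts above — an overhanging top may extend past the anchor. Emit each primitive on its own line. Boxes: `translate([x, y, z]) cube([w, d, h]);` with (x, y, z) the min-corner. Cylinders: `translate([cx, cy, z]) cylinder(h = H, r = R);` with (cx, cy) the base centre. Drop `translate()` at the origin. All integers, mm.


translate([243, 296, 353]) cube([286, 289, 28]);
translate([262, 315, 0]) cylinder(h = 353, r = 19);
translate([510, 315, 0]) cylinder(h = 353, r = 19);
translate([262, 566, 0]) cylinder(h = 353, r = 19);
translate([510, 566, 0]) cylinder(h = 353, r = 19);


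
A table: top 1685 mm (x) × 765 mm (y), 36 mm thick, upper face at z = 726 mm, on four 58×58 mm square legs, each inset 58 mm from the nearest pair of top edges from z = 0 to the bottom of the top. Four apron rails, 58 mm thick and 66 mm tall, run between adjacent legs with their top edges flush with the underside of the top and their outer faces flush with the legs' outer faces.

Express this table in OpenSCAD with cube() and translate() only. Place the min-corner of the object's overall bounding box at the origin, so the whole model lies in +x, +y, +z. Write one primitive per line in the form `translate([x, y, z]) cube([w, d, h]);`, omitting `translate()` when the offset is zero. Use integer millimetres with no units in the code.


translate([0, 0, 690]) cube([1685, 765, 36]);
translate([58, 58, 0]) cube([58, 58, 690]);
translate([1569, 58, 0]) cube([58, 58, 690]);
translate([58, 649, 0]) cube([58, 58, 690]);
translate([1569, 649, 0]) cube([58, 58, 690]);
translate([116, 58, 624]) cube([1453, 58, 66]);
translate([116, 649, 624]) cube([1453, 58, 66]);
translate([58, 116, 624]) cube([58, 533, 66]);
translate([1569, 116, 624]) cube([58, 533, 66]);


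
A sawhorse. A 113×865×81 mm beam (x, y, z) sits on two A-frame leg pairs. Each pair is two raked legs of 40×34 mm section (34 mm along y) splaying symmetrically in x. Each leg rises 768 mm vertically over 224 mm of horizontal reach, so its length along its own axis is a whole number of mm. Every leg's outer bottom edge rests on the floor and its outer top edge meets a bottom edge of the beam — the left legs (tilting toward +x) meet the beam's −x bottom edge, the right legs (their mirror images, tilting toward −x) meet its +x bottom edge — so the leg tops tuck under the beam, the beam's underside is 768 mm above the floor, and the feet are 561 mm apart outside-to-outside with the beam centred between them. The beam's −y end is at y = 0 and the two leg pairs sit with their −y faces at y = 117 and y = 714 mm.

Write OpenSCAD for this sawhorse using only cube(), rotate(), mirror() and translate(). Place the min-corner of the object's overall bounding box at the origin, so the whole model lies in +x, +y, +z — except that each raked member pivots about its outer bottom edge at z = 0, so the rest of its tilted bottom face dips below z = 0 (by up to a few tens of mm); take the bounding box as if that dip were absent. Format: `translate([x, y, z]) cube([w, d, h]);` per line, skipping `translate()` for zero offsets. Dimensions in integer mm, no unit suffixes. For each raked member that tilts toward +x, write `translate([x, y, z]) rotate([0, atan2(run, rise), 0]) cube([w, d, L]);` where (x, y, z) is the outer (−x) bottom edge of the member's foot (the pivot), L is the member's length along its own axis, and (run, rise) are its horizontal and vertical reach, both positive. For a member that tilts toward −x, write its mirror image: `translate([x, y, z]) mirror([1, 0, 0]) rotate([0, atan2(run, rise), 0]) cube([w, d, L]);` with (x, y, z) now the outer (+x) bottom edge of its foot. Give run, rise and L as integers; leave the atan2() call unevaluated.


// leg length = √(224² + 768²) = 800
// right-leg outer foot x = 2·224 + 113 = 561
// beam min-corner = (224, 0, 768)
translate([224, 0, 768]) cube([113, 865, 81]);
translate([0, 117, 0]) rotate([0, atan2(224, 768), 0]) cube([40, 34, 800]);
translate([561, 117, 0]) mirror([1, 0, 0]) rotate([0, atan2(224, 768), 0]) cube([40, 34, 800]);
translate([0, 714, 0]) rotate([0, atan2(224, 768), 0]) cube([40, 34, 800]);
translate([561, 714, 0]) mirror([1, 0, 0]) rotate([0, atan2(224, 768), 0]) cube([40, 34, 800]);


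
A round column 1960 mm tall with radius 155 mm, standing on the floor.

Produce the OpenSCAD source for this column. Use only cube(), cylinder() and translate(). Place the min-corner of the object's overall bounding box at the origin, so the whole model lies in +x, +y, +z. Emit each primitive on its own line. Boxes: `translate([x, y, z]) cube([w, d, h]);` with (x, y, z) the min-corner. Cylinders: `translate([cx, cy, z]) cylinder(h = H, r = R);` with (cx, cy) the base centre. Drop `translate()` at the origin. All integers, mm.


translate([155, 155, 0]) cylinder(h = 1960, r = 155);


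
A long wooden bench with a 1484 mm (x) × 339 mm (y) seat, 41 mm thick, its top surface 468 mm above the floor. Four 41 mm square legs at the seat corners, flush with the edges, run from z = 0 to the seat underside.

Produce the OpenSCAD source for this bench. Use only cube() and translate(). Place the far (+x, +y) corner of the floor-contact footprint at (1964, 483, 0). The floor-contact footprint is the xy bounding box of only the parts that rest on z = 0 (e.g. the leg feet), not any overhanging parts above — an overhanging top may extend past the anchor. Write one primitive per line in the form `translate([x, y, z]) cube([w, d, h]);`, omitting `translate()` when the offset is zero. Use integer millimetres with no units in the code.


// leg_h = 468 − 41 = 427
translate([480, 144, 427]) cube([1484, 339, 41]);
translate([480, 144, 0]) cube([41, 41, 427]);
translate([480, 442, 0]) cube([41, 41, 427]);
translate([1923, 144, 0]) cube([41, 41, 427]);
translate([1923, 442, 0]) cube([41, 41, 427]);


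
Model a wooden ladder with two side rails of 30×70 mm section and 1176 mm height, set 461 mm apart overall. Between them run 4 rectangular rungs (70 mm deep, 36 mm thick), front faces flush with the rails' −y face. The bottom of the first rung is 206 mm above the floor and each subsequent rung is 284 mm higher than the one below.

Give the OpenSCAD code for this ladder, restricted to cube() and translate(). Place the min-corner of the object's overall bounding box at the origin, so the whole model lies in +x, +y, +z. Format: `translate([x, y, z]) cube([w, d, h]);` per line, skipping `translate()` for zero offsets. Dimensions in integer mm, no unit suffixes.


// rung span = 461 - 2*30 = 401
// rung[k] z = 206 + k*284
cube([30, 70, 1176]);
translate([431, 0, 0]) cube([30, 70, 1176]);
translate([30, 0, 206]) cube([401, 70, 36]);
translate([30, 0, 490]) cube([401, 70, 36]);
translate([30, 0, 774]) cube([401, 70, 36]);
translate([30, 0, 1058]) cube([401, 70, 36]);


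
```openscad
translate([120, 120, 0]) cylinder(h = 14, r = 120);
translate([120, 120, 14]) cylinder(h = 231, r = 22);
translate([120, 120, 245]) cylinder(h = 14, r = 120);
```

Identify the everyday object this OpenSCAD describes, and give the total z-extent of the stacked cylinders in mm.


A spool. The overall height is 259 mm.

Three coaxial cylinders, large–small–large — a spool. Two 14 mm flanges and a 231 mm core give 14 + 231 + 14 = 259 mm.


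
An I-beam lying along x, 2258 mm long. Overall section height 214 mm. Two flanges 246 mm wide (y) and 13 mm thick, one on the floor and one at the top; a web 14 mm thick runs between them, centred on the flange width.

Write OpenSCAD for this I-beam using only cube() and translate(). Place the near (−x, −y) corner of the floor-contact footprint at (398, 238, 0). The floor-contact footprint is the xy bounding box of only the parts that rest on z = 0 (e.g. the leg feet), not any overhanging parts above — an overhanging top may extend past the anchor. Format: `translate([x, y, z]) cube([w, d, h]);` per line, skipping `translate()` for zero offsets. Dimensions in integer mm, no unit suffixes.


translate([398, 238, 0]) cube([2258, 246, 13]);
translate([398, 354, 13]) cube([2258, 14, 188]);
translate([398, 238, 201]) cube([2258, 246, 13]);


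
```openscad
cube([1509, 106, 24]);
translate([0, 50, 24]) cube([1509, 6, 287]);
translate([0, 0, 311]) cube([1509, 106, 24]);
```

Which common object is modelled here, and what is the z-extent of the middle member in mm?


An I-beam. The web height is 287 mm.

Two wide flanges with a thin centred web — an I-beam. Overall 335 mm minus two 24 mm flanges gives a web of 335 − 2·24 = 287 mm.


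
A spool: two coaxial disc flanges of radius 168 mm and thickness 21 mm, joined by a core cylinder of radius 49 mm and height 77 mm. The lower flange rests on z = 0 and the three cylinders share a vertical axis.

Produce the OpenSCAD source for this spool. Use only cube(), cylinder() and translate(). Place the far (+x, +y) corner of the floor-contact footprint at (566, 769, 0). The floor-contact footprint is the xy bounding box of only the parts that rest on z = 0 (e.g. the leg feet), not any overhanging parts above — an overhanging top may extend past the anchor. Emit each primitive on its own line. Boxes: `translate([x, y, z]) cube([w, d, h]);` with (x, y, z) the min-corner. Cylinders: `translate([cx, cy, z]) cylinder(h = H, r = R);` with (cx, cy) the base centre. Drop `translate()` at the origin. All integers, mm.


translate([398, 601, 0]) cylinder(h = 21, r = 168);
translate([398, 601, 21]) cylinder(h = 77, r = 49);
translate([398, 601, 98]) cylinder(h = 21, r = 168);


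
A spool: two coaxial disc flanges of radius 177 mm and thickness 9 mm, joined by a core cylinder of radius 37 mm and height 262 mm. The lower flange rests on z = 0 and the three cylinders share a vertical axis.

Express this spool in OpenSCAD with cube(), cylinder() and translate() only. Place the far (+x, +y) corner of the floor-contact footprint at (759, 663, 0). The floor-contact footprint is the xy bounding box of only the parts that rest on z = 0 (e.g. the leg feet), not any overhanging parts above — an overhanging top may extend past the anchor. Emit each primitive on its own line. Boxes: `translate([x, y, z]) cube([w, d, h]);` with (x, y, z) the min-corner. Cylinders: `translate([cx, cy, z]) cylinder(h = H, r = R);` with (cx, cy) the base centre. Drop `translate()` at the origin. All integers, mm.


translate([582, 486, 0]) cylinder(h = 9, r = 177);
translate([582, 486, 9]) cylinder(h = 262, r = 37);
translate([582, 486, 271]) cylinder(h = 9, r = 177);


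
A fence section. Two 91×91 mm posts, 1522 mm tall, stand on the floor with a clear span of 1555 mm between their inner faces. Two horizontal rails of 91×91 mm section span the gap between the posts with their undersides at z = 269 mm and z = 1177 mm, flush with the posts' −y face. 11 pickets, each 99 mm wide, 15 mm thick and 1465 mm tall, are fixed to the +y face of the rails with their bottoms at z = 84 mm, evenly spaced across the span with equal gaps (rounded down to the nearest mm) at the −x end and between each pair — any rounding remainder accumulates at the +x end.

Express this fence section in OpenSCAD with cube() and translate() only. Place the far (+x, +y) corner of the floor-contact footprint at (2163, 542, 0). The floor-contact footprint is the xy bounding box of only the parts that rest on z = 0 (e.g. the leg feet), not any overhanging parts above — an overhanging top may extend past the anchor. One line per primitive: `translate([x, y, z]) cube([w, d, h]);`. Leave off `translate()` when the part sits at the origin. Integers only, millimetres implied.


translate([426, 451, 0]) cube([91, 91, 1522]);
translate([2072, 451, 0]) cube([91, 91, 1522]);
translate([517, 451, 269]) cube([1555, 91, 91]);
translate([517, 451, 1177]) cube([1555, 91, 91]);
translate([555, 542, 84]) cube([99, 15, 1465]);
translate([692, 542, 84]) cube([99, 15, 1465]);
translate([829, 542, 84]) cube([99, 15, 1465]);
translate([966, 542, 84]) cube([99, 15, 1465]);
translate([1103, 542, 84]) cube([99, 15, 1465]);
translate([1240, 542, 84]) cube([99, 15, 1465]);
translate([1377, 542, 84]) cube([99, 15, 1465]);
translate([1514, 542, 84]) cube([99, 15, 1465]);
translate([1651, 542, 84]) cube([99, 15, 1465]);
translate([1788, 542, 84]) cube([99, 15, 1465]);
translate([1925, 542, 84]) cube([99, 15, 1465]);


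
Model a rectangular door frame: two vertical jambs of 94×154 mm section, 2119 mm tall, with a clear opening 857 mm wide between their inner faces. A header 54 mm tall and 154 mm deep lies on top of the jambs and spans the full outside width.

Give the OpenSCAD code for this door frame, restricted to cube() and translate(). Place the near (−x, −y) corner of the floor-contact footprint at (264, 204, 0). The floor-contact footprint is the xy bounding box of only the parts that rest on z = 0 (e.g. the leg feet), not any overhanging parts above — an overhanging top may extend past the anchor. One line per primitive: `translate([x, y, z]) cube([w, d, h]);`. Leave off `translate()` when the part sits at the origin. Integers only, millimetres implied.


translate([264, 204, 0]) cube([94, 154, 2119]);
translate([1215, 204, 0]) cube([94, 154, 2119]);
translate([264, 204, 2119]) cube([1045, 154, 54]);


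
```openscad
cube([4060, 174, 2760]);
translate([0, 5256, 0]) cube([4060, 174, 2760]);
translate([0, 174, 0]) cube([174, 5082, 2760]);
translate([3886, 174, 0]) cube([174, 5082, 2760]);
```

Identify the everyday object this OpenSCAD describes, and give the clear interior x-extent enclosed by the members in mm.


A house (or room) frame. The interior width is 3712 mm.

Four 2760 mm walls enclosing a rectangle with no floor or roof — a room or house frame. Outside width is 4060 mm and wall thickness is 174 mm, so the interior width is 4060 − 2 × 174 = 3712 mm.


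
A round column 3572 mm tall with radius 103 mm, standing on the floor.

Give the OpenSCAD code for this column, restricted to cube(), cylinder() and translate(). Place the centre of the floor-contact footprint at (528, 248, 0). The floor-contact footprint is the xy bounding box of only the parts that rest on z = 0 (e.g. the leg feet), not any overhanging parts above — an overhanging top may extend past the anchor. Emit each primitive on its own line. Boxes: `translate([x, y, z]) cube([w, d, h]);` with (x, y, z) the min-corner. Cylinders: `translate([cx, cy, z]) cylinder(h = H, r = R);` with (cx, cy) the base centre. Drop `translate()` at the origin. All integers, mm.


translate([528, 248, 0]) cylinder(h = 3572, r = 103);


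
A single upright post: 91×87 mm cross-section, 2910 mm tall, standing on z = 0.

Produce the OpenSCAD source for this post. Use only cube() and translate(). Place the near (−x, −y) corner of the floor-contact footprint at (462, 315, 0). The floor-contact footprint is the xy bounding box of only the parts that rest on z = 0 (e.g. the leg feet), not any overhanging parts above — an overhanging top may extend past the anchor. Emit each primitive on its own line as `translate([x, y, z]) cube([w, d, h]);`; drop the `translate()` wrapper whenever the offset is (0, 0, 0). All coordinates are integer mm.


translate([462, 315, 0]) cube([91, 87, 2910]);


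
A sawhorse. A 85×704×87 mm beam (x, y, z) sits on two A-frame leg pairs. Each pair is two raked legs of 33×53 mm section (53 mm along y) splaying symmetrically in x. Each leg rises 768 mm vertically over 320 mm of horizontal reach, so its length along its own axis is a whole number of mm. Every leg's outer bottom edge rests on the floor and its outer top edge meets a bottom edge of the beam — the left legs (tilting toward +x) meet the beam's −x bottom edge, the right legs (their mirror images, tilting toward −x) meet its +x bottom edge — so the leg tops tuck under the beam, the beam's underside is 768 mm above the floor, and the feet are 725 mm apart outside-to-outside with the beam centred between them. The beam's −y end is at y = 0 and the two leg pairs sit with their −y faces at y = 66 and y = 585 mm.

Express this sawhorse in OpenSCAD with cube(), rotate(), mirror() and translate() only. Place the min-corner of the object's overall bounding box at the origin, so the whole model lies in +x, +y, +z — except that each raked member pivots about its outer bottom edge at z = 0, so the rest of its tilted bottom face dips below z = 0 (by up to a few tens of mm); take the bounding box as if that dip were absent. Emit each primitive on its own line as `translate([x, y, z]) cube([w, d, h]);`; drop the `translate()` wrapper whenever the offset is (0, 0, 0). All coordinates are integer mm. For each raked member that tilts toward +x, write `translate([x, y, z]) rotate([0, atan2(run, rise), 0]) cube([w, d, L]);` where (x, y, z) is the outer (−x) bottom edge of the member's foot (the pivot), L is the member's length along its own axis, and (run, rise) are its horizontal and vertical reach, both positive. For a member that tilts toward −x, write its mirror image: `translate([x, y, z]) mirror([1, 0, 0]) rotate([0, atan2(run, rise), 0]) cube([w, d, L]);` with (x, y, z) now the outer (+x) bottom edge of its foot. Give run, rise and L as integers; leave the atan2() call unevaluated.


translate([320, 0, 768]) cube([85, 704, 87]);
translate([0, 66, 0]) rotate([0, atan2(320, 768), 0]) cube([33, 53, 832]);
translate([725, 66, 0]) mirror([1, 0, 0]) rotate([0, atan2(320, 768), 0]) cube([33, 53, 832]);
translate([0, 585, 0]) rotate([0, atan2(320, 768), 0]) cube([33, 53, 832]);
translate([725, 585, 0]) mirror([1, 0, 0]) rotate([0, atan2(320, 768), 0]) cube([33, 53, 832]);


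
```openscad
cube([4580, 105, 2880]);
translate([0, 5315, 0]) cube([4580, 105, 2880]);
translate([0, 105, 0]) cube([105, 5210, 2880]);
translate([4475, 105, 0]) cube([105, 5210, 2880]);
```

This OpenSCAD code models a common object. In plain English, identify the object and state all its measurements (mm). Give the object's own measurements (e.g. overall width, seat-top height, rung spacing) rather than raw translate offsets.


The wall frame of a small rectangular building: four walls, each 2880 mm tall and 105 mm thick, enclosing a footprint 4580 mm (x) by 5420 mm (y) outside-to-outside, with no floor or roof. The front and back walls (the −y and +y sides) span the full width; the two side walls fit between them.


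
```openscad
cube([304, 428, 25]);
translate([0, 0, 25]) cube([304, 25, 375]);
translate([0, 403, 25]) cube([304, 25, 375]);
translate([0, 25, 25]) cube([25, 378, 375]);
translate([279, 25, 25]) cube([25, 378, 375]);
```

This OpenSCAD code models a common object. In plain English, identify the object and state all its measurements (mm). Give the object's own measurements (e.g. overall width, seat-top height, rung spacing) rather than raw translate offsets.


An open-topped rectangular box: outside dimensions 304×428×400 mm, with a uniform wall and base thickness of 25 mm. The base is a full 304×428 slab on the floor; four walls sit on top of the base. The front and back walls (the −y and +y sides) span the full width; the two side walls fit between them.


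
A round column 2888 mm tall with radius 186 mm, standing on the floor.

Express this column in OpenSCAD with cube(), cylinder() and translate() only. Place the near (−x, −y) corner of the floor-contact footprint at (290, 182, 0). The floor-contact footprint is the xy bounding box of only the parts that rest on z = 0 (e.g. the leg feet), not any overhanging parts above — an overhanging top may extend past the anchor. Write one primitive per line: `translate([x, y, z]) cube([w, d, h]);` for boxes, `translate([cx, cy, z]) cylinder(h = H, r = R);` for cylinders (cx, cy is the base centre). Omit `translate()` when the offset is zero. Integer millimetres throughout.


translate([476, 368, 0]) cylinder(h = 2888, r = 186);


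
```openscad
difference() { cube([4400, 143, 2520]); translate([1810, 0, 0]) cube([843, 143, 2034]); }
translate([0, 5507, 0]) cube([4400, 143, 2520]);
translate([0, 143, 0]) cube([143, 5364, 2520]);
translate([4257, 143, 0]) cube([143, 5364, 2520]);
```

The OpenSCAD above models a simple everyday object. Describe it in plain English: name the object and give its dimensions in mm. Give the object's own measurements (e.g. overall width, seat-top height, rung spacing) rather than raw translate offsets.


A single room: four walls, each 2520 mm tall and 143 mm thick, enclosing an outside footprint 4400×5650 mm (x × y), no floor or roof. The front and back walls (−y and +y sides) run the full x-width; the side walls fit between their inner faces. A door opening 843 mm wide and 2034 mm tall is cut through the front wall from the floor up, its −x edge 1810 mm from the wall's −x end.


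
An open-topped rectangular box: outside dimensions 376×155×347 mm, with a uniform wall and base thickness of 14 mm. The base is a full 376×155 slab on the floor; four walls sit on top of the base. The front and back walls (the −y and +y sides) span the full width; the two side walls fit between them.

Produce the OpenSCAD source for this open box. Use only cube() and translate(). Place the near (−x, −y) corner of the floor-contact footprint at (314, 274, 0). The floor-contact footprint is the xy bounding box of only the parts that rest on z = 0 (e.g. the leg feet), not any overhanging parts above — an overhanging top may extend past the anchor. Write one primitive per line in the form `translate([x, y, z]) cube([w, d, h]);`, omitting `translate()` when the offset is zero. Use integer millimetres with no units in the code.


translate([314, 274, 0]) cube([376, 155, 14]);
translate([314, 274, 14]) cube([376, 14, 333]);
translate([314, 415, 14]) cube([376, 14, 333]);
translate([314, 288, 14]) cube([14, 127, 333]);
translate([676, 288, 14]) cube([14, 127, 333]);


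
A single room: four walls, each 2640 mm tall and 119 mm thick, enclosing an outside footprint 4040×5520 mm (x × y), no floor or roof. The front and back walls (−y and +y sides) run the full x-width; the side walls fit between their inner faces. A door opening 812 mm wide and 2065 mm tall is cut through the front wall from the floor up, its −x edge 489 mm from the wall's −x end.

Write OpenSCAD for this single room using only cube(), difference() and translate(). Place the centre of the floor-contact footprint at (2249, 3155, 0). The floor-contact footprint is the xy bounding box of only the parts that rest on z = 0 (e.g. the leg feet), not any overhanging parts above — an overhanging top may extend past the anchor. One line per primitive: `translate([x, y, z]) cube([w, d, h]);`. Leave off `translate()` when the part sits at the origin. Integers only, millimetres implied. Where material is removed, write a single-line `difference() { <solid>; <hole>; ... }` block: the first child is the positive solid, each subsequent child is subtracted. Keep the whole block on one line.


difference() { translate([229, 395, 0]) cube([4040, 119, 2640]); translate([718, 395, 0]) cube([812, 119, 2065]); }
translate([229, 5796, 0]) cube([4040, 119, 2640]);
translate([229, 514, 0]) cube([119, 5282, 2640]);
translate([4150, 514, 0]) cube([119, 5282, 2640]);
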